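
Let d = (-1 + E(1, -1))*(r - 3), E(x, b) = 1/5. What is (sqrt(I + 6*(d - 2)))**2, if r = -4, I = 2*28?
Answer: 388/5 ≈ 77.600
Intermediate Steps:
E(x, b) = 1/5
I = 56
d = 28/5 (d = (-1 + 1/5)*(-4 - 3) = -4/5*(-7) = 28/5 ≈ 5.6000)
(sqrt(I + 6*(d - 2)))**2 = (sqrt(56 + 6*(28/5 - 2)))**2 = (sqrt(56 + 6*(18/5)))**2 = (sqrt(56 + 108/5))**2 = (sqrt(388/5))**2 = (2*sqrt(485)/5)**2 = 388/5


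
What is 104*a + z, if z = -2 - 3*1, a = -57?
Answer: -5933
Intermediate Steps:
z = -5 (z = -2 - 3 = -5)
104*a + z = 104*(-57) - 5 = -5928 - 5 = -5933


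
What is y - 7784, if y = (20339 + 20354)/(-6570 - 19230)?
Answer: -200867893/25800 ≈ -7785.6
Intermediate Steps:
y = -40693/25800 (y = 40693/(-25800) = 40693*(-1/25800) = -40693/25800 ≈ -1.5772)
y - 7784 = -40693/25800 - 7784 = -200867893/25800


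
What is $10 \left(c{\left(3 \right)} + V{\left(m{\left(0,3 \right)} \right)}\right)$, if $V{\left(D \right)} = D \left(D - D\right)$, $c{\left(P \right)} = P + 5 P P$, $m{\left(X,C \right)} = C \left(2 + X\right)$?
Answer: $480$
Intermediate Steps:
$c{\left(P \right)} = P + 5 P^{2}$
$V{\left(D \right)} = 0$ ($V{\left(D \right)} = D 0 = 0$)
$10 \left(c{\left(3 \right)} + V{\left(m{\left(0,3 \right)} \right)}\right) = 10 \left(3 \left(1 + 5 \cdot 3\right) + 0\right) = 10 \left(3 \left(1 + 15\right) + 0\right) = 10 \left(3 \cdot 16 + 0\right) = 10 \left(48 + 0\right) = 10 \cdot 48 = 480$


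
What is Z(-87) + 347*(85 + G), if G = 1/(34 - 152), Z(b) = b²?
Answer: 4373205/118 ≈ 37061.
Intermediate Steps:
G = -1/118 (G = 1/(-118) = -1/118 ≈ -0.0084746)
Z(-87) + 347*(85 + G) = (-87)² + 347*(85 - 1/118) = 7569 + 347*(10029/118) = 7569 + 3480063/118 = 4373205/118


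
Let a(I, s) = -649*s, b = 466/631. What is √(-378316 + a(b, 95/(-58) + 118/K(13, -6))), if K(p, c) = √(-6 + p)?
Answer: √(-62184872666 - 1803352936*√7)/406 ≈ 637.34*I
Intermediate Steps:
b = 466/631 (b = 466*(1/631) = 466/631 ≈ 0.73851)
√(-378316 + a(b, 95/(-58) + 118/K(13, -6))) = √(-378316 - 649*(95/(-58) + 118/(√(-6 + 13)))) = √(-378316 - 649*(95*(-1/58) + 118/(√7))) = √(-378316 - 649*(-95/58 + 118*(√7/7))) = √(-378316 - 649*(-95/58 + 118*√7/7)) = √(-378316 + (61655/58 - 76582*√7/7)) = √(-21880673/58 - 76582*√7/7)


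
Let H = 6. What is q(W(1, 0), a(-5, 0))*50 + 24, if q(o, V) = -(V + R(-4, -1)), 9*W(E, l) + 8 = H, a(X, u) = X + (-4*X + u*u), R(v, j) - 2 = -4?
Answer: -626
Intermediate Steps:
R(v, j) = -2 (R(v, j) = 2 - 4 = -2)
a(X, u) = u² - 3*X (a(X, u) = X + (-4*X + u²) = X + (u² - 4*X) = u² - 3*X)
W(E, l) = -2/9 (W(E, l) = -8/9 + (⅑)*6 = -8/9 + ⅔ = -2/9)
q(o, V) = 2 - V (q(o, V) = -(V - 2) = -(-2 + V) = 2 - V)
q(W(1, 0), a(-5, 0))*50 + 24 = (2 - (0² - 3*(-5)))*50 + 24 = (2 - (0 + 15))*50 + 24 = (2 - 1*15)*50 + 24 = (2 - 15)*50 + 24 = -13*50 + 24 = -650 + 24 = -626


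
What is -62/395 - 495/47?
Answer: -198439/18565 ≈ -10.689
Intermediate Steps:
-62/395 - 495/47 = -198439/18565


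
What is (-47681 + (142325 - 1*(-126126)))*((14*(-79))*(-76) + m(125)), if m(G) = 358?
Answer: 18636078780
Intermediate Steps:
(-47681 + (142325 - 1*(-126126)))*((14*(-79))*(-76) + m(125)) = (-47681 + (142325 - 1*(-126126)))*((14*(-79))*(-76) + 358) = (-47681 + (142325 + 126126))*(-1106*(-76) + 358) = (-47681 + 268451)*(84056 + 358) = 220770*84414 = 18636078780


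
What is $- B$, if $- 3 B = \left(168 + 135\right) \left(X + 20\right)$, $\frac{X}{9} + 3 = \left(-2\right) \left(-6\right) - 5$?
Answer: $5656$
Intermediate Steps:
$X = 36$ ($X = -27 + 9 \left(\left(-2\right) \left(-6\right) - 5\right) = -27 + 9 \left(12 - 5\right) = -27 + 9 \cdot 7 = -27 + 63 = 36$)
$B = -5656$ ($B = - \frac{\left(168 + 135\right) \left(36 + 20\right)}{3} = - \frac{303 \cdot 56}{3} = \left(- \frac{1}{3}\right) 16968 = -5656$)
$- B = \left(-1\right) \left(-5656\right) = 5656$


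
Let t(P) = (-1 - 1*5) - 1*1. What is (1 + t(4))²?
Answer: 36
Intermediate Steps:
t(P) = -7 (t(P) = (-1 - 5) - 1 = -6 - 1 = -7)
(1 + t(4))² = (1 - 7)² = (-6)² = 36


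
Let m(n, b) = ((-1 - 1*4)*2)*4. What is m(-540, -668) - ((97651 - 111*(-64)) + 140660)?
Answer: -245455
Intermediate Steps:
m(n, b) = -40 (m(n, b) = ((-1 - 4)*2)*4 = -5*2*4 = -10*4 = -40)
m(-540, -668) - ((97651 - 111*(-64)) + 140660) = -40 - ((97651 - 111*(-64)) + 140660) = -40 - ((97651 + 7104) + 140660) = -40 - (104755 + 140660) = -40 - 1*245415 = -40 - 245415 = -245455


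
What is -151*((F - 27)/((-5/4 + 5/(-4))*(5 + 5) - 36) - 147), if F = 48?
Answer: 1357188/61 ≈ 22249.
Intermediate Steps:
-151*((F - 27)/((-5/4 + 5/(-4))*(5 + 5) - 36) - 147) = -151*((48 - 27)/((-5/4 + 5/(-4))*(5 + 5) - 36) - 147) = -151*(21/((-5*1/4 + 5*(-1/4))*10 - 36) - 147) = -151*(21/((-5/4 - 5/4)*10 - 36) - 147) = -151*(21/(-5/2*10 - 36) - 147) = -151*(21/(-25 - 36) - 147) = -151*(21/(-61) - 147) = -151*(21*(-1/61) - 147) = -151*(-21/61 - 147) = -151*(-8988/61) = 1357188/61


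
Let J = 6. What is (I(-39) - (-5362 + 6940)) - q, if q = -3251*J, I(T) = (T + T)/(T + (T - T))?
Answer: 17930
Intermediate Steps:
I(T) = 2 (I(T) = (2*T)/(T + 0) = (2*T)/T = 2)
q = -19506 (q = -3251*6 = -19506)
(I(-39) - (-5362 + 6940)) - q = (2 - (-5362 + 6940)) - 1*(-19506) = (2 - 1*1578) + 19506 = (2 - 1578) + 19506 = -1576 + 19506 = 17930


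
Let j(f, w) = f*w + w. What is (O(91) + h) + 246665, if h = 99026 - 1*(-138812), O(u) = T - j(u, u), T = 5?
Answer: 476136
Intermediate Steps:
j(f, w) = w + f*w
O(u) = 5 - u*(1 + u)
h = 237838 (h = 99026 + 138812 = 237838)
(O(91) + h) + 246665 = ((5 - 1*91*(1 + 91)) + 237838) + 246665 = ((5 - 1*91*92) + 237838) + 246665 = ((5 - 8372) + 237838) + 246665 = (-8367 + 237838) + 246665 = 229471 + 246665 = 476136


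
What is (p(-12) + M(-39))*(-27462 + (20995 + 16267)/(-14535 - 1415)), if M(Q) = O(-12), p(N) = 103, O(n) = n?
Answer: -19931555371/7975 ≈ -2.4993e+6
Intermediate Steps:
M(Q) = -12
(p(-12) + M(-39))*(-27462 + (20995 + 16267)/(-14535 - 1415)) = (103 - 12)*(-27462 + (20995 + 16267)/(-14535 - 1415)) = 91*(-27462 + 37262/(-15950)) = 91*(-27462 + 37262*(-1/15950)) = 91*(-27462 - 18631/7975) = 91*(-219028081/7975) = -19931555371/7975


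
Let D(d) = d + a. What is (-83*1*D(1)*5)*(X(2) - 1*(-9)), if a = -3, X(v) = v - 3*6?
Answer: -5810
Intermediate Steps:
X(v) = -18 + v (X(v) = v - 18 = -18 + v)
D(d) = -3 + d (D(d) = d - 3 = -3 + d)
(-83*1*D(1)*5)*(X(2) - 1*(-9)) = (-83*1*(-3 + 1)*5)*((-18 + 2) - 1*(-9)) = (-83*1*(-2)*5)*(-16 + 9) = -(-166)*5*(-7) = -83*(-10)*(-7) = 830*(-7) = -5810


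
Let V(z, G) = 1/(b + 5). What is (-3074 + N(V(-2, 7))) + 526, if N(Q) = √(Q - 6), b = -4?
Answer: -2548 + I*√5 ≈ -2548.0 + 2.2361*I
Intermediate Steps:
V(z, G) = 1 (V(z, G) = 1/(-4 + 5) = 1/1 = 1)
N(Q) = √(-6 + Q)
(-3074 + N(V(-2, 7))) + 526 = (-3074 + √(-6 + 1)) + 526 = (-3074 + √(-5)) + 526 = (-3074 + I*√5) + 526 = -2548 + I*√5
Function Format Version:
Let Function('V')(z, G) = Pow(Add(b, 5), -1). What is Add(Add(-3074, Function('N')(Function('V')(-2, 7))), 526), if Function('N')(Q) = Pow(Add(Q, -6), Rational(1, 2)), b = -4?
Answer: Add(-2548, Mul(I, Pow(5, Rational(1, 2)))) ≈ Add(-2548.0, Mul(2.2361, I))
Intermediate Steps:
Function('V')(z, G) = 1 (Function('V')(z, G) = Pow(Add(-4, 5), -1) = Pow(1, -1) = 1)
Function('N')(Q) = Pow(Add(-6, Q), Rational(1, 2))
Add(Add(-3074, Function('N')(Function('V')(-2, 7))), 526) = Add(Add(-3074, Pow(Add(-6, 1), Rational(1, 2))), 526) = Add(Add(-3074, Pow(-5, Rational(1, 2))), 526) = Add(Add(-3074, Mul(I, Pow(5, Rational(1, 2)))), 526) = Add(-2548, Mul(I, Pow(5, Rational(1, 2))))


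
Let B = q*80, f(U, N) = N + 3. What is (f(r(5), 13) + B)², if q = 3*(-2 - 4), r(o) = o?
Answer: 2027776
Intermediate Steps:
q = -18 (q = 3*(-6) = -18)
f(U, N) = 3 + N
B = -1440 (B = -18*80 = -1440)
(f(r(5), 13) + B)² = ((3 + 13) - 1440)² = (16 - 1440)² = (-1424)² = 2027776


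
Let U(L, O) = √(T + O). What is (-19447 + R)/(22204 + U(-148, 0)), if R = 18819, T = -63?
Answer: -1992016/70431097 + 1884*I*√7/493017679 ≈ -0.028283 + 1.011e-5*I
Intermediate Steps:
U(L, O) = √(-63 + O)
(-19447 + R)/(22204 + U(-148, 0)) = (-19447 + 18819)/(22204 + √(-63 + 0)) = -628/(22204 + √(-63)) = -628/(22204 + 3*I*√7)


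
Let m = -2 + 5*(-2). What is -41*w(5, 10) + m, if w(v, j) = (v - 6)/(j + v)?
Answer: -139/15 ≈ -9.2667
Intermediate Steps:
w(v, j) = (-6 + v)/(j + v)
m = -12 (m = -2 - 10 = -12)
-41*w(5, 10) + m = -41*(-6 + 5)/(10 + 5) - 12 = -41*(-1)/15 - 12 = -41*(-1/15) - 12 = 41/15 - 12 = -139/15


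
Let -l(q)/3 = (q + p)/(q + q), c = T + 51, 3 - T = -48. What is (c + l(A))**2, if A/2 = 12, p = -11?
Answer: 2621161/256 ≈ 10239.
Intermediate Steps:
A = 24 (A = 2*12 = 24)
T = 51 (T = 3 - 1*(-48) = 3 + 48 = 51)
c = 102 (c = 51 + 51 = 102)
l(q) = -3*(-11 + q)/(2*q) (l(q) = -3*(q - 11)/(q + q) = -3*(-11 + q)/(2*q))
(c + l(A))**2 = (102 + (3/2)*(11 - 1*24)/24)**2 = (102 + (3/2)*(1/24)*(11 - 24))**2 = (102 + (3/2)*(1/24)*(-13))**2 = (102 - 13/16)**2 = (1619/16)**2 = 2621161/256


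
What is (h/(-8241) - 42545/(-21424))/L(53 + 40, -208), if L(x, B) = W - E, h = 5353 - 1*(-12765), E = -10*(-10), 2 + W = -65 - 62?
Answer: 37546687/40431137136 ≈ 0.00092866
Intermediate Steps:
W = -129 (W = -2 + (-65 - 62) = -2 - 127 = -129)
E = 100
h = 18118 (h = 5353 + 12765 = 18118)
L(x, B) = -229 (L(x, B) = -129 - 1*100 = -129 - 100 = -229)
(h/(-8241) - 42545/(-21424))/L(53 + 40, -208) = (18118/(-8241) - 42545/(-21424))/(-229) = (18118*(-1/8241) - 42545*(-1/21424))*(-1/229) = (-18118/8241 + 42545/21424)*(-1/229) = -37546687/176555184*(-1/229) = 37546687/40431137136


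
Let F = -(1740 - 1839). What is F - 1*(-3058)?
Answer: 3157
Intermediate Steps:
F = 99 (F = -1*(-99) = 99)
F - 1*(-3058) = 99 - 1*(-3058) = 99 + 3058 = 3157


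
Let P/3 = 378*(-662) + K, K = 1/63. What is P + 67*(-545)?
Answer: -16531682/21 ≈ -7.8722e+5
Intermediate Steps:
K = 1/63 ≈ 0.015873
P = -15764867/21 (P = 3*(378*(-662) + 1/63) = 3*(-250236 + 1/63) = 3*(-15764867/63) = -15764867/21 ≈ -7.5071e+5)
P + 67*(-545) = -15764867/21 + 67*(-545) = -15764867/21 - 36515 = -16531682/21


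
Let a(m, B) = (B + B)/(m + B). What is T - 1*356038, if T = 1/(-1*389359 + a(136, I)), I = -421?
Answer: -39508281114259/110966473 ≈ -3.5604e+5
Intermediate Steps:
a(m, B) = 2*B/(B + m) (a(m, B) = (2*B)/(B + m) = 2*B/(B + m))
T = -285/110966473 (T = 1/(-1*389359 + 2*(-421)/(-421 + 136)) = 1/(-389359 + 2*(-421)/(-285)) = 1/(-389359 + 2*(-421)*(-1/285)) = 1/(-389359 + 842/285) = 1/(-110966473/285) = -285/110966473 ≈ -2.5683e-6)
T - 1*356038 = -285/110966473 - 1*356038 = -285/110966473 - 356038 = -39508281114259/110966473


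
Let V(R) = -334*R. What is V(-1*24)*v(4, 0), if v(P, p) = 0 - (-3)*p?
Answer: 0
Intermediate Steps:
v(P, p) = 3*p (v(P, p) = 0 + 3*p = 3*p)
V(-1*24)*v(4, 0) = (-(-334)*24)*(3*0) = -334*(-24)*0 = 8016*0 = 0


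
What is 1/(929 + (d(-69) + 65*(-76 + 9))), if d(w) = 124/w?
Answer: -69/236518 ≈ -0.00029173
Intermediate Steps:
1/(929 + (d(-69) + 65*(-76 + 9))) = 1/(929 + (124/(-69) + 65*(-76 + 9))) = 1/(929 + (124*(-1/69) + 65*(-67))) = 1/(929 + (-124/69 - 4355)) = 1/(929 - 300619/69) = 1/(-236518/69) = -69/236518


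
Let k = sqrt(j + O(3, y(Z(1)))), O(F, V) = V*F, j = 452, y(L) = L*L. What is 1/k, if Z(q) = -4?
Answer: sqrt(5)/50 ≈ 0.044721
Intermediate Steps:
y(L) = L**2
O(F, V) = F*V
k = 10*sqrt(5) (k = sqrt(452 + 3*(-4)**2) = sqrt(452 + 3*16) = sqrt(452 + 48) = sqrt(500) = 10*sqrt(5) ≈ 22.361)
1/k = 1/(10*sqrt(5)) = sqrt(5)/50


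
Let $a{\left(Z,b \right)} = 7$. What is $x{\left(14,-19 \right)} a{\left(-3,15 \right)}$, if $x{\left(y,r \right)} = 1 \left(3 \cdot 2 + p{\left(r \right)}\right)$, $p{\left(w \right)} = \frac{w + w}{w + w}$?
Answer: $49$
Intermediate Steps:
$p{\left(w \right)} = 1$ ($p{\left(w \right)} = \frac{2 w}{2 w} = 2 w \frac{1}{2 w} = 1$)
$x{\left(y,r \right)} = 7$ ($x{\left(y,r \right)} = 1 \left(3 \cdot 2 + 1\right) = 1 \left(6 + 1\right) = 1 \cdot 7 = 7$)
$x{\left(14,-19 \right)} a{\left(-3,15 \right)} = 7 \cdot 7 = 49$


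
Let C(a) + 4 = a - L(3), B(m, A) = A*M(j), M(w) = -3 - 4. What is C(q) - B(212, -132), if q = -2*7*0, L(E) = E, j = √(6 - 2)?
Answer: -931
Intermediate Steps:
j = 2 (j = √4 = 2)
M(w) = -7
B(m, A) = -7*A (B(m, A) = A*(-7) = -7*A)
q = 0 (q = -14*0 = 0)
C(a) = -7 + a (C(a) = -4 + (a - 1*3) = -4 + (a - 3) = -4 + (-3 + a) = -7 + a)
C(q) - B(212, -132) = (-7 + 0) - (-7)*(-132) = -7 - 1*924 = -7 - 924 = -931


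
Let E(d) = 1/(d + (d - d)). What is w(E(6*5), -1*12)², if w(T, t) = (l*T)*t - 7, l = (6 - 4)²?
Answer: 1849/25 ≈ 73.960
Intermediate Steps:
l = 4 (l = 2² = 4)
E(d) = 1/d (E(d) = 1/(d + 0) = 1/d)
w(T, t) = -7 + 4*T*t (w(T, t) = (4*T)*t - 7 = 4*T*t - 7 = -7 + 4*T*t)
w(E(6*5), -1*12)² = (-7 + 4*(-1*12)/((6*5)))² = (-7 + 4*(-12)/30)² = (-7 + 4*(1/30)*(-12))² = (-7 - 8/5)² = (-43/5)² = 1849/25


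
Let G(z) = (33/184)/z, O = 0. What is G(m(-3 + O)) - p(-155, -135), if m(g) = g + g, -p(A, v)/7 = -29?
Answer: -74715/368 ≈ -203.03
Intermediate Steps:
p(A, v) = 203 (p(A, v) = -7*(-29) = 203)
m(g) = 2*g
G(z) = 33/(184*z) (G(z) = (33*(1/184))/z = 33/(184*z))
G(m(-3 + O)) - p(-155, -135) = 33/(184*((2*(-3 + 0)))) - 1*203 = 33/(184*((2*(-3)))) - 203 = (33/184)/(-6) - 203 = (33/184)*(-⅙) - 203 = -11/368 - 203 = -74715/368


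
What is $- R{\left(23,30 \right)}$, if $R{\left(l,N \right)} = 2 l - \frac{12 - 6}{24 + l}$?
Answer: $- \frac{2156}{47} \approx -45.872$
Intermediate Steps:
$R{\left(l,N \right)} = - \frac{6}{24 + l} + 2 l$ ($R{\left(l,N \right)} = 2 l - \frac{6}{24 + l} = - \frac{6}{24 + l} + 2 l$)
$- R{\left(23,30 \right)} = - \frac{2 \left(-3 + 23^{2} + 24 \cdot 23\right)}{24 + 23} = - \frac{2 \left(-3 + 529 + 552\right)}{47} = - \frac{2 \cdot 1078}{47} = \left(-1\right) \frac{2156}{47} = - \frac{2156}{47}$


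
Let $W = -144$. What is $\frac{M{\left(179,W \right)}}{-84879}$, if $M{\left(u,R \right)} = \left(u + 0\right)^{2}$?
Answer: $- \frac{32041}{84879} \approx -0.37749$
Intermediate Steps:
$M{\left(u,R \right)} = u^{2}$
$\frac{M{\left(179,W \right)}}{-84879} = \frac{179^{2}}{-84879} = 32041 \left(- \frac{1}{84879}\right) = - \frac{32041}{84879}$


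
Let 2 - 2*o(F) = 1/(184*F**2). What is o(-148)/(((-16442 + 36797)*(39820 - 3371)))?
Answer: 8060671/5980368893533440 ≈ 1.3479e-9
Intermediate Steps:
o(F) = 1 - 1/(368*F**2) (o(F) = 1 - 1/(184*F**2)/2 = 1 - 1/(368*F**2))
o(-148)/(((-16442 + 36797)*(39820 - 3371))) = (1 - 1/368/(-148)**2)/(((-16442 + 36797)*(39820 - 3371))) = (1 - 1/368*1/21904)/((20355*36449)) = (1 - 1/8060672)/741919395 = (8060671/8060672)*(1/741919395) = 8060671/5980368893533440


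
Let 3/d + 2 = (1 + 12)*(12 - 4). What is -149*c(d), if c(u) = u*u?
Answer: -149/1156 ≈ -0.12889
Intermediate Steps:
d = 1/34 (d = 3/(-2 + (1 + 12)*(12 - 4)) = 3/(-2 + 13*8) = 3/(-2 + 104) = 3/102 = 3*(1/102) = 1/34 ≈ 0.029412)
c(u) = u²
-149*c(d) = -149*(1/34)² = -149*1/1156 = -149/1156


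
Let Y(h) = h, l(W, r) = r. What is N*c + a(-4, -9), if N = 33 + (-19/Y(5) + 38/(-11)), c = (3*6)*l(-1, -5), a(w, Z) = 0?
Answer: -25488/11 ≈ -2317.1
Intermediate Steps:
c = -90 (c = (3*6)*(-5) = 18*(-5) = -90)
N = 1416/55 (N = 33 + (-19/5 + 38/(-11)) = 33 + (-19*⅕ + 38*(-1/11)) = 33 + (-19/5 - 38/11) = 33 - 399/55 = 1416/55 ≈ 25.745)
N*c + a(-4, -9) = (1416/55)*(-90) + 0 = -25488/11 + 0 = -25488/11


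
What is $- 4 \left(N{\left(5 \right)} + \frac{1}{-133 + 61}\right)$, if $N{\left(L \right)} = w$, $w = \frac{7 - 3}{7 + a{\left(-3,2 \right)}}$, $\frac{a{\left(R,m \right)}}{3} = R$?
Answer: $\frac{145}{18} \approx 8.0556$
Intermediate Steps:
$a{\left(R,m \right)} = 3 R$
$w = -2$ ($w = \frac{7 - 3}{7 + 3 \left(-3\right)} = \frac{4}{7 - 9} = \frac{4}{-2} = 4 \left(- \frac{1}{2}\right) = -2$)
$N{\left(L \right)} = -2$
$- 4 \left(N{\left(5 \right)} + \frac{1}{-133 + 61}\right) = - 4 \left(-2 + \frac{1}{-133 + 61}\right) = - 4 \left(-2 + \frac{1}{-72}\right) = - 4 \left(-2 - \frac{1}{72}\right) = \left(-4\right) \left(- \frac{145}{72}\right) = \frac{145}{18}$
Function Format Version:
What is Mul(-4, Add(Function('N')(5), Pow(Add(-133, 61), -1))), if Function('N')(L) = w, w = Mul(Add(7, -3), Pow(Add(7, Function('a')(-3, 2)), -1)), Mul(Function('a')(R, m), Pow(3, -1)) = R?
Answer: Rational(145, 18) ≈ 8.0556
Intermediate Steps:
Function('a')(R, m) = Mul(3, R)
w = -2 (w = Mul(Add(7, -3), Pow(Add(7, Mul(3, -3)), -1)) = Mul(4, Pow(Add(7, -9), -1)) = Mul(4, Pow(-2, -1)) = Mul(4, Rational(-1, 2)) = -2)
Function('N')(L) = -2
Mul(-4, Add(Function('N')(5), Pow(Add(-133, 61), -1))) = Mul(-4, Add(-2, Pow(Add(-133, 61), -1))) = Mul(-4, Add(-2, Pow(-72, -1))) = Mul(-4, Add(-2, Rational(-1, 72))) = Mul(-4, Rational(-145, 72)) = Rational(145, 18)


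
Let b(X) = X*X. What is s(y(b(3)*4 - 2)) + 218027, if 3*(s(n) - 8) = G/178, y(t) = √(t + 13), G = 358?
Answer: 58215524/267 ≈ 2.1804e+5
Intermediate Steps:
b(X) = X²
y(t) = √(13 + t)
s(n) = 2315/267 (s(n) = 8 + (358/178)/3 = 8 + (358*(1/178))/3 = 8 + (⅓)*(179/89) = 8 + 179/267 = 2315/267)
s(y(b(3)*4 - 2)) + 218027 = 2315/267 + 218027 = 58215524/267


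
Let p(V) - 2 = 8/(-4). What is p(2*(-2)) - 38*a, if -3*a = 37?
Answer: 1406/3 ≈ 468.67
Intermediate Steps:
a = -37/3 (a = -⅓*37 = -37/3 ≈ -12.333)
p(V) = 0 (p(V) = 2 + 8/(-4) = 2 + 8*(-¼) = 2 - 2 = 0)
p(2*(-2)) - 38*a = 0 - 38*(-37/3) = 0 + 1406/3 = 1406/3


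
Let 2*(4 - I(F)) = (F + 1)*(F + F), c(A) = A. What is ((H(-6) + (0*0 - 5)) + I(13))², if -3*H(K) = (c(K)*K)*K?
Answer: 12321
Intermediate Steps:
I(F) = 4 - F*(1 + F) (I(F) = 4 - (F + 1)*(F + F)/2 = 4 - (1 + F)*2*F/2 = 4 - F*(1 + F))
H(K) = -K³/3 (H(K) = -K*K*K/3 = -K²*K/3 = -K³/3)
((H(-6) + (0*0 - 5)) + I(13))² = ((-⅓*(-6)³ + (0*0 - 5)) + (4 - 1*13 - 1*13²))² = ((-⅓*(-216) + (0 - 5)) + (4 - 13 - 1*169))² = ((72 - 5) + (4 - 13 - 169))² = (67 - 178)² = (-111)² = 12321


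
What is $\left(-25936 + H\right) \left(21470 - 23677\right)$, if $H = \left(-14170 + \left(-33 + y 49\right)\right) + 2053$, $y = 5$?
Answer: $83515087$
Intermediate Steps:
$H = -11905$ ($H = \left(-14170 + \left(-33 + 5 \cdot 49\right)\right) + 2053 = \left(-14170 + \left(-33 + 245\right)\right) + 2053 = \left(-14170 + 212\right) + 2053 = -13958 + 2053 = -11905$)
$\left(-25936 + H\right) \left(21470 - 23677\right) = \left(-25936 - 11905\right) \left(21470 - 23677\right) = \left(-37841\right) \left(-2207\right) = 83515087$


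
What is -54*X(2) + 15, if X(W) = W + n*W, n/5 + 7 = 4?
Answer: 1527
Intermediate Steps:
n = -15 (n = -35 + 5*4 = -35 + 20 = -15)
X(W) = -14*W (X(W) = W - 15*W = -14*W)
-54*X(2) + 15 = -(-756)*2 + 15 = -54*(-28) + 15 = 1512 + 15 = 1527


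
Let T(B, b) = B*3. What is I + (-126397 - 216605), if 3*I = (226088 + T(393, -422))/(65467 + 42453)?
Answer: -111050100253/323760 ≈ -3.4300e+5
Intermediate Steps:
T(B, b) = 3*B
I = 227267/323760 (I = ((226088 + 3*393)/(65467 + 42453))/3 = ((226088 + 1179)/107920)/3 = (227267*(1/107920))/3 = (1/3)*(227267/107920) = 227267/323760 ≈ 0.70196)
I + (-126397 - 216605) = 227267/323760 + (-126397 - 216605) = 227267/323760 - 343002 = -111050100253/323760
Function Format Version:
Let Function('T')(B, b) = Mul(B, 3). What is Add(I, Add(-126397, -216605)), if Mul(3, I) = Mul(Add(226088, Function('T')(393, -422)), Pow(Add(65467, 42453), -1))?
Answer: Rational(-111050100253, 323760) ≈ -3.4300e+5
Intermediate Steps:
Function('T')(B, b) = Mul(3, B)
I = Rational(227267, 323760) (I = Mul(Rational(1, 3), Mul(Add(226088, Mul(3, 393)), Pow(Add(65467, 42453), -1))) = Mul(Rational(1, 3), Mul(Add(226088, 1179), Pow(107920, -1))) = Mul(Rational(1, 3), Mul(227267, Rational(1, 107920))) = Mul(Rational(1, 3), Rational(227267, 107920)) = Rational(227267, 323760) ≈ 0.70196)
Add(I, Add(-126397, -216605)) = Add(Rational(227267, 323760), Add(-126397, -216605)) = Add(Rational(227267, 323760), -343002) = Rational(-111050100253, 323760)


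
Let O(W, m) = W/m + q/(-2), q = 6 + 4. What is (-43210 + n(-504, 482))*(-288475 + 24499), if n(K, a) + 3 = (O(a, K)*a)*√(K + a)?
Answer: 11407194888 + 15915157036*I*√22/21 ≈ 1.1407e+10 + 3.5547e+9*I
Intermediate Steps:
q = 10
O(W, m) = -5 + W/m (O(W, m) = W/m + 10/(-2) = W/m + 10*(-½) = W/m - 5 = -5 + W/m)
n(K, a) = -3 + a*√(K + a)*(-5 + a/K) (n(K, a) = -3 + ((-5 + a/K)*a)*√(K + a) = -3 + (a*(-5 + a/K))*√(K + a) = -3 + a*√(K + a)*(-5 + a/K))
(-43210 + n(-504, 482))*(-288475 + 24499) = (-43210 + (-3*(-504) - 1*482*√(-504 + 482)*(-1*482 + 5*(-504)))/(-504))*(-288475 + 24499) = (-43210 - (1512 - 1*482*√(-22)*(-482 - 2520))/504)*(-263976) = (-43210 - (1512 - 1*482*I*√22*(-3002))/504)*(-263976) = (-43210 - (1512 + 1446964*I*√22)/504)*(-263976) = (-43210 + (-3 - 361741*I*√22/126))*(-263976) = (-43213 - 361741*I*√22/126)*(-263976) = 11407194888 + 15915157036*I*√22/21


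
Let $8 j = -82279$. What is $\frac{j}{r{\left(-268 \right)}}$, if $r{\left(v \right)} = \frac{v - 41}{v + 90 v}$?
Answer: $- \frac{501655063}{618} \approx -8.1174 \cdot 10^{5}$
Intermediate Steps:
$r{\left(v \right)} = \frac{-41 + v}{91 v}$
$j = - \frac{82279}{8}$ ($j = \frac{1}{8} \left(-82279\right) = - \frac{82279}{8} \approx -10285.0$)
$\frac{j}{r{\left(-268 \right)}} = - \frac{82279}{8 \frac{-41 - 268}{91 \left(-268\right)}} = - \frac{82279}{8 \cdot \frac{1}{91} \left(- \frac{1}{268}\right) \left(-309\right)} = - \frac{82279}{8 \cdot \frac{309}{24388}} = \left(- \frac{82279}{8}\right) \frac{24388}{309} = - \frac{501655063}{618}$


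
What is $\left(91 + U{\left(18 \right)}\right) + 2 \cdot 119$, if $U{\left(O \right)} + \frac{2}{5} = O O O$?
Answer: $\frac{30803}{5} \approx 6160.6$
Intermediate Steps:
$U{\left(O \right)} = - \frac{2}{5} + O^{3}$ ($U{\left(O \right)} = - \frac{2}{5} + O O O = - \frac{2}{5} + O^{2} O = - \frac{2}{5} + O^{3}$)
$\left(91 + U{\left(18 \right)}\right) + 2 \cdot 119 = \left(91 - \left(\frac{2}{5} - 18^{3}\right)\right) + 2 \cdot 119 = \left(91 + \left(- \frac{2}{5} + 5832\right)\right) + 238 = \left(91 + \frac{29158}{5}\right) + 238 = \frac{29613}{5} + 238 = \frac{30803}{5}$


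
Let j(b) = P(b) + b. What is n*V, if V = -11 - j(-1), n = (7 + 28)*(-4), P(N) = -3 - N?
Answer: 1120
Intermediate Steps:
j(b) = -3 (j(b) = (-3 - b) + b = -3)
n = -140 (n = 35*(-4) = -140)
V = -8 (V = -11 - 1*(-3) = -11 + 3 = -8)
n*V = -140*(-8) = 1120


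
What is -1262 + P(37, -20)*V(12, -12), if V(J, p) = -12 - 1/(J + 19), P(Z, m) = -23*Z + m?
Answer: 285761/31 ≈ 9218.1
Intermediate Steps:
P(Z, m) = m - 23*Z
V(J, p) = -12 - 1/(19 + J)
-1262 + P(37, -20)*V(12, -12) = -1262 + (-20 - 23*37)*((-229 - 12*12)/(19 + 12)) = -1262 + (-20 - 851)*((-229 - 144)/31) = -1262 - 871*(-373)/31 = -1262 - 871*(-373/31) = -1262 + 324883/31 = 285761/31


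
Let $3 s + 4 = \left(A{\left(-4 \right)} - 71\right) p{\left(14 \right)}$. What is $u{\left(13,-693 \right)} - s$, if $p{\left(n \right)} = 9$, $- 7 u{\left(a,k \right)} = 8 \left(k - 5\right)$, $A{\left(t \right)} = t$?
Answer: $\frac{21505}{21} \approx 1024.0$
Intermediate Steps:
$u{\left(a,k \right)} = \frac{40}{7} - \frac{8 k}{7}$ ($u{\left(a,k \right)} = - \frac{8 \left(k - 5\right)}{7} = - \frac{8 \left(-5 + k\right)}{7} = - \frac{-40 + 8 k}{7} = \frac{40}{7} - \frac{8 k}{7}$)
$s = - \frac{679}{3}$ ($s = - \frac{4}{3} + \frac{\left(-4 - 71\right) 9}{3} = - \frac{4}{3} + \frac{\left(-75\right) 9}{3} = - \frac{4}{3} + \frac{1}{3} \left(-675\right) = - \frac{4}{3} - 225 = - \frac{679}{3} \approx -226.33$)
$u{\left(13,-693 \right)} - s = \left(\frac{40}{7} - -792\right) - - \frac{679}{3} = \left(\frac{40}{7} + 792\right) + \frac{679}{3} = \frac{5584}{7} + \frac{679}{3} = \frac{21505}{21}$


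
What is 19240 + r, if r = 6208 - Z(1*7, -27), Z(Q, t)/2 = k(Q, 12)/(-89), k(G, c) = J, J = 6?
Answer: 2264884/89 ≈ 25448.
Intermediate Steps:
k(G, c) = 6
Z(Q, t) = -12/89 (Z(Q, t) = 2*(6/(-89)) = 2*(6*(-1/89)) = 2*(-6/89) = -12/89)
r = 552524/89 (r = 6208 - 1*(-12/89) = 6208 + 12/89 = 552524/89 ≈ 6208.1)
19240 + r = 19240 + 552524/89 = 2264884/89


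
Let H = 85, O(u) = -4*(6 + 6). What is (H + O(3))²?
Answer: 1369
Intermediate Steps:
O(u) = -48 (O(u) = -4*12 = -48)
(H + O(3))² = (85 - 48)² = 37² = 1369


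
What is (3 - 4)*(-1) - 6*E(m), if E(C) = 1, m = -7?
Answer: -5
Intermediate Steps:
(3 - 4)*(-1) - 6*E(m) = (3 - 4)*(-1) - 6*1 = -1*(-1) - 6 = 1 - 6 = -5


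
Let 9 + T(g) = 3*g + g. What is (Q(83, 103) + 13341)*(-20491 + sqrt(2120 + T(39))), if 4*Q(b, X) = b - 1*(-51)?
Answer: -548113759/2 + 26749*sqrt(2267)/2 ≈ -2.7342e+8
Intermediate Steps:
T(g) = -9 + 4*g (T(g) = -9 + (3*g + g) = -9 + 4*g)
Q(b, X) = 51/4 + b/4 (Q(b, X) = (b - 1*(-51))/4 = (b + 51)/4 = (51 + b)/4 = 51/4 + b/4)
(Q(83, 103) + 13341)*(-20491 + sqrt(2120 + T(39))) = ((51/4 + (1/4)*83) + 13341)*(-20491 + sqrt(2120 + (-9 + 4*39))) = ((51/4 + 83/4) + 13341)*(-20491 + sqrt(2120 + (-9 + 156))) = (67/2 + 13341)*(-20491 + sqrt(2120 + 147)) = 26749*(-20491 + sqrt(2267))/2 = -548113759/2 + 26749*sqrt(2267)/2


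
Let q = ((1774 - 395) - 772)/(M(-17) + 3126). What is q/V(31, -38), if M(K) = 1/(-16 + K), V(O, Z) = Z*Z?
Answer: 20031/148958708 ≈ 0.00013447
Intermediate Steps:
V(O, Z) = Z²
q = 20031/103157 (q = ((1774 - 395) - 772)/(1/(-16 - 17) + 3126) = (1379 - 772)/(1/(-33) + 3126) = 607/(-1/33 + 3126) = 607/(103157/33) = 607*(33/103157) = 20031/103157 ≈ 0.19418)
q/V(31, -38) = 20031/(103157*((-38)²)) = (20031/103157)/1444 = (20031/103157)*(1/1444) = 20031/148958708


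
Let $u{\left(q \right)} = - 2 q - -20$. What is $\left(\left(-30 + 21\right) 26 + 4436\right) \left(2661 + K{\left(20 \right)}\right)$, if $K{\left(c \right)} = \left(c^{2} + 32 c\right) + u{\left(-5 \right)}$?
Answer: $15677662$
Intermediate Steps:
$u{\left(q \right)} = 20 - 2 q$ ($u{\left(q \right)} = - 2 q + 20 = 20 - 2 q$)
$K{\left(c \right)} = 30 + c^{2} + 32 c$ ($K{\left(c \right)} = \left(c^{2} + 32 c\right) + \left(20 - -10\right) = \left(c^{2} + 32 c\right) + \left(20 + 10\right) = \left(c^{2} + 32 c\right) + 30 = 30 + c^{2} + 32 c$)
$\left(\left(-30 + 21\right) 26 + 4436\right) \left(2661 + K{\left(20 \right)}\right) = \left(\left(-30 + 21\right) 26 + 4436\right) \left(2661 + \left(30 + 20^{2} + 32 \cdot 20\right)\right) = \left(\left(-9\right) 26 + 4436\right) \left(2661 + \left(30 + 400 + 640\right)\right) = \left(-234 + 4436\right) \left(2661 + 1070\right) = 4202 \cdot 3731 = 15677662$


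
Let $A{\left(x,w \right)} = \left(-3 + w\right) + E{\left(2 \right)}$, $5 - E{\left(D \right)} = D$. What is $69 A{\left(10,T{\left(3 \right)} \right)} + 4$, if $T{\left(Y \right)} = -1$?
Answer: $-65$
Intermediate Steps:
$E{\left(D \right)} = 5 - D$
$A{\left(x,w \right)} = w$ ($A{\left(x,w \right)} = \left(-3 + w\right) + \left(5 - 2\right) = \left(-3 + w\right) + 3 = w$)
$69 A{\left(10,T{\left(3 \right)} \right)} + 4 = 69 \left(-1\right) + 4 = -69 + 4 = -65$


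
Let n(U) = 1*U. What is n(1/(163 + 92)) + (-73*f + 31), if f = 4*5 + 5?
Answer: -457469/255 ≈ -1794.0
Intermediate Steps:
f = 25 (f = 20 + 5 = 25)
n(U) = U
n(1/(163 + 92)) + (-73*f + 31) = 1/(163 + 92) + (-73*25 + 31) = 1/255 + (-1825 + 31) = 1/255 - 1794 = -457469/255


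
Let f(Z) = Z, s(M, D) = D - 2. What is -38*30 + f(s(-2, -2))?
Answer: -1144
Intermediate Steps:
s(M, D) = -2 + D
-38*30 + f(s(-2, -2)) = -38*30 + (-2 - 2) = -1140 - 4 = -1144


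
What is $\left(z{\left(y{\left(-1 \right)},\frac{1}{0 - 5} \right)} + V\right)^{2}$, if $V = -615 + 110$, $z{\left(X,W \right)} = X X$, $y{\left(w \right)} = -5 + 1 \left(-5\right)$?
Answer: $164025$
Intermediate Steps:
$y{\left(w \right)} = -10$ ($y{\left(w \right)} = -5 - 5 = -10$)
$z{\left(X,W \right)} = X^{2}$
$V = -505$
$\left(z{\left(y{\left(-1 \right)},\frac{1}{0 - 5} \right)} + V\right)^{2} = \left(\left(-10\right)^{2} - 505\right)^{2} = \left(100 - 505\right)^{2} = \left(-405\right)^{2} = 164025$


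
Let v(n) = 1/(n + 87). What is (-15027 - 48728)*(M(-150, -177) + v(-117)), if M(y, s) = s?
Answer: 67720561/6 ≈ 1.1287e+7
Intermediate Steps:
v(n) = 1/(87 + n)
(-15027 - 48728)*(M(-150, -177) + v(-117)) = (-15027 - 48728)*(-177 + 1/(87 - 117)) = -63755*(-177 + 1/(-30)) = -63755*(-177 - 1/30) = -63755*(-5311/30) = 67720561/6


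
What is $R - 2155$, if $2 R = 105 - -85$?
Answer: $-2060$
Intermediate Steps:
$R = 95$ ($R = \frac{105 - -85}{2} = \frac{105 + 85}{2} = \frac{1}{2} \cdot 190 = 95$)
$R - 2155 = 95 - 2155 = -2060$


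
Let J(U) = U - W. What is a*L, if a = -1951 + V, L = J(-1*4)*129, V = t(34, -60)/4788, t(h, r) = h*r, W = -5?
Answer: -33480617/133 ≈ -2.5173e+5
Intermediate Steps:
J(U) = 5 + U (J(U) = U - 1*(-5) = U + 5 = 5 + U)
V = -170/399 (V = (34*(-60))/4788 = -2040*1/4788 = -170/399 ≈ -0.42606)
L = 129 (L = (5 - 1*4)*129 = (5 - 4)*129 = 1*129 = 129)
a = -778619/399 (a = -1951 - 170/399 = -778619/399 ≈ -1951.4)
a*L = -778619/399*129 = -33480617/133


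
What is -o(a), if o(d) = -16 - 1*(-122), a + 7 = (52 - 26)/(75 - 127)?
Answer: -106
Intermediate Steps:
a = -15/2 (a = -7 + (52 - 26)/(75 - 127) = -7 + 26/(-52) = -7 + 26*(-1/52) = -7 - ½ = -15/2 ≈ -7.5000)
o(d) = 106 (o(d) = -16 + 122 = 106)
-o(a) = -1*106 = -106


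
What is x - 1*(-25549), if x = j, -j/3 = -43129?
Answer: 154936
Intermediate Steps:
j = 129387 (j = -3*(-43129) = 129387)
x = 129387
x - 1*(-25549) = 129387 - 1*(-25549) = 129387 + 25549 = 154936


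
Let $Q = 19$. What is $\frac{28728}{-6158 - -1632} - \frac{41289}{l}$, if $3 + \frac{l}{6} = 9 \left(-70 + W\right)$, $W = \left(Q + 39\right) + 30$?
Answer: $- \frac{35713421}{719634} \approx -49.627$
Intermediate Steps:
$W = 88$ ($W = \left(19 + 39\right) + 30 = 58 + 30 = 88$)
$l = 954$ ($l = -18 + 6 \cdot 9 \left(-70 + 88\right) = -18 + 6 \cdot 9 \cdot 18 = -18 + 6 \cdot 162 = -18 + 972 = 954$)
$\frac{28728}{-6158 - -1632} - \frac{41289}{l} = \frac{28728}{-6158 - -1632} - \frac{41289}{954} = \frac{28728}{-6158 + 1632} - \frac{13763}{318} = \frac{28728}{-4526} - \frac{13763}{318} = 28728 \left(- \frac{1}{4526}\right) - \frac{13763}{318} = - \frac{14364}{2263} - \frac{13763}{318} = - \frac{35713421}{719634}$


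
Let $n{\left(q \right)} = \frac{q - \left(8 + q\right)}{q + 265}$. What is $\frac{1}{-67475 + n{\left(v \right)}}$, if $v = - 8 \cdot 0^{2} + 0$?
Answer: $- \frac{265}{17880883} \approx -1.482 \cdot 10^{-5}$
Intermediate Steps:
$v = 0$ ($v = \left(-8\right) 0 + 0 = 0 + 0 = 0$)
$n{\left(q \right)} = - \frac{8}{265 + q}$
$\frac{1}{-67475 + n{\left(v \right)}} = \frac{1}{-67475 - \frac{8}{265 + 0}} = \frac{1}{-67475 - \frac{8}{265}} = \frac{1}{- \frac{17880883}{265}} = - \frac{265}{17880883}$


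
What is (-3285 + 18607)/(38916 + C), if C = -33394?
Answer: 7661/2761 ≈ 2.7747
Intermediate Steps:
(-3285 + 18607)/(38916 + C) = (-3285 + 18607)/(38916 - 33394) = 15322/5522 = 15322*(1/5522) = 7661/2761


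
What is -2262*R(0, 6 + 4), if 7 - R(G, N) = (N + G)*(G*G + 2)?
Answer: 29406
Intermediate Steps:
R(G, N) = 7 - (2 + G²)*(G + N) (R(G, N) = 7 - (N + G)*(G*G + 2) = 7 - (G + N)*(G² + 2) = 7 - (G + N)*(2 + G²) = 7 - (2 + G²)*(G + N))
-2262*R(0, 6 + 4) = -2262*(7 - 1*0³ - 2*0 - 2*(6 + 4) - 1*(6 + 4)*0²) = -2262*(7 - 1*0 + 0 - 2*10 - 1*10*0) = -2262*(7 + 0 + 0 - 20 + 0) = -2262*(-13) = 29406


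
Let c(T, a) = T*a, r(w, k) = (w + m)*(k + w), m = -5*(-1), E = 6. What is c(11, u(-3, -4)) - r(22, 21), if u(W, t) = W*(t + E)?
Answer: -1227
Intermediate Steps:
m = 5
r(w, k) = (5 + w)*(k + w) (r(w, k) = (w + 5)*(k + w) = (5 + w)*(k + w))
u(W, t) = W*(6 + t) (u(W, t) = W*(t + 6) = W*(6 + t))
c(11, u(-3, -4)) - r(22, 21) = 11*(-3*(6 - 4)) - (22² + 5*21 + 5*22 + 21*22) = 11*(-3*2) - (484 + 105 + 110 + 462) = 11*(-6) - 1*1161 = -66 - 1161 = -1227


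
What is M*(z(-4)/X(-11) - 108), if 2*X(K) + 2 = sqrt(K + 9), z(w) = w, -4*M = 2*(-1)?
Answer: -158/3 + 2*I*sqrt(2)/3 ≈ -52.667 + 0.94281*I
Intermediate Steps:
M = 1/2 (M = -(-1)/2 = -1/4*(-2) = 1/2 ≈ 0.50000)
X(K) = -1 + sqrt(9 + K)/2 (X(K) = -1 + sqrt(K + 9)/2 = -1 + sqrt(9 + K)/2)
M*(z(-4)/X(-11) - 108) = (-4/(-1 + sqrt(9 - 11)/2) - 108)/2 = (-4/(-1 + sqrt(-2)/2) - 108)/2 = (-4/(-1 + (I*sqrt(2))/2) - 108)/2 = (-4/(-1 + I*sqrt(2)/2) - 108)/2 = (-108 - 4/(-1 + I*sqrt(2)/2))/2 = -54 - 2/(-1 + I*sqrt(2)/2)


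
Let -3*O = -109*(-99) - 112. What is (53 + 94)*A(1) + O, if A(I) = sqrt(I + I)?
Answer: -10679/3 + 147*sqrt(2) ≈ -3351.8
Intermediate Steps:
A(I) = sqrt(2)*sqrt(I) (A(I) = sqrt(2*I) = sqrt(2)*sqrt(I))
O = -10679/3 (O = -(-109*(-99) - 112)/3 = -(10791 - 112)/3 = -1/3*10679 = -10679/3 ≈ -3559.7)
(53 + 94)*A(1) + O = (53 + 94)*(sqrt(2)*sqrt(1)) - 10679/3 = 147*(sqrt(2)*1) - 10679/3 = 147*sqrt(2) - 10679/3 = -10679/3 + 147*sqrt(2)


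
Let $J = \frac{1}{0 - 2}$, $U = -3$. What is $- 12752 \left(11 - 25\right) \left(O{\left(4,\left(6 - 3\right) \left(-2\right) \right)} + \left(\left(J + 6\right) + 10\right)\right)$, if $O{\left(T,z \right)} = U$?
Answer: $2231600$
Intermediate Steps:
$O{\left(T,z \right)} = -3$
$J = - \frac{1}{2}$ ($J = \frac{1}{-2} = - \frac{1}{2} \approx -0.5$)
$- 12752 \left(11 - 25\right) \left(O{\left(4,\left(6 - 3\right) \left(-2\right) \right)} + \left(\left(J + 6\right) + 10\right)\right) = - 12752 \left(11 - 25\right) \left(-3 + \left(\left(- \frac{1}{2} + 6\right) + 10\right)\right) = - 12752 \left(- 14 \left(-3 + \left(\frac{11}{2} + 10\right)\right)\right) = - 12752 \left(- 14 \left(-3 + \frac{31}{2}\right)\right) = - 12752 \left(\left(-14\right) \frac{25}{2}\right) = \left(-12752\right) \left(-175\right) = 2231600$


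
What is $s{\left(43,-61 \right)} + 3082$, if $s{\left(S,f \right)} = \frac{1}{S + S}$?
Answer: $\frac{265053}{86} \approx 3082.0$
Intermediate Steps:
$s{\left(S,f \right)} = \frac{1}{2 S}$
$s{\left(43,-61 \right)} + 3082 = \frac{1}{2 \cdot 43} + 3082 = \frac{1}{2} \cdot \frac{1}{43} + 3082 = \frac{1}{86} + 3082 = \frac{265053}{86}$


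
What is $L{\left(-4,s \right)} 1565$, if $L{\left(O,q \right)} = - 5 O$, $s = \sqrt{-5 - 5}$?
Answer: $31300$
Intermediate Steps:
$s = i \sqrt{10}$ ($s = \sqrt{-10} = i \sqrt{10} \approx 3.1623 i$)
$L{\left(-4,s \right)} 1565 = \left(-5\right) \left(-4\right) 1565 = 20 \cdot 1565 = 31300$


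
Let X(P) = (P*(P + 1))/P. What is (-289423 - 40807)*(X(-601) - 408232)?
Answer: 135008591360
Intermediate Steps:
X(P) = 1 + P (X(P) = (P*(1 + P))/P = 1 + P)
(-289423 - 40807)*(X(-601) - 408232) = (-289423 - 40807)*((1 - 601) - 408232) = -330230*(-600 - 408232) = -330230*(-408832) = 135008591360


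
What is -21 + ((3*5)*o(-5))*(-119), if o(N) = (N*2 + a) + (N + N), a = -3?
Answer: 41034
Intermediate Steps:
o(N) = -3 + 4*N (o(N) = (N*2 - 3) + (N + N) = (2*N - 3) + 2*N = (-3 + 2*N) + 2*N = -3 + 4*N)
-21 + ((3*5)*o(-5))*(-119) = -21 + ((3*5)*(-3 + 4*(-5)))*(-119) = -21 + (15*(-3 - 20))*(-119) = -21 + (15*(-23))*(-119) = -21 - 345*(-119) = -21 + 41055 = 41034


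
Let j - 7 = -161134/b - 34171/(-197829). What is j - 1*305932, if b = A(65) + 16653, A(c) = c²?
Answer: -631792597394149/2065136931 ≈ -3.0593e+5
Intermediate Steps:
b = 20878 (b = 65² + 16653 = 4225 + 16653 = 20878)
j = -1125819457/2065136931 (j = 7 + (-161134/20878 - 34171/(-197829)) = 7 + (-161134*1/20878 - 34171*(-1/197829)) = 7 + (-80567/10439 + 34171/197829) = 7 - 15581777974/2065136931 = -1125819457/2065136931 ≈ -0.54515)
j - 1*305932 = -1125819457/2065136931 - 1*305932 = -1125819457/2065136931 - 305932 = -631792597394149/2065136931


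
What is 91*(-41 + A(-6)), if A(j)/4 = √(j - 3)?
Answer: -3731 + 1092*I ≈ -3731.0 + 1092.0*I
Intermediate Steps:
A(j) = 4*√(-3 + j) (A(j) = 4*√(j - 3) = 4*√(-3 + j))
91*(-41 + A(-6)) = 91*(-41 + 4*√(-3 - 6)) = 91*(-41 + 4*√(-9)) = 91*(-41 + 4*(3*I)) = 91*(-41 + 12*I) = -3731 + 1092*I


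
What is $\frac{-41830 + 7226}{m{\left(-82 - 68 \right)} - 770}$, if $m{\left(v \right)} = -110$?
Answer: $\frac{8651}{220} \approx 39.323$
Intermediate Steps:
$\frac{-41830 + 7226}{m{\left(-82 - 68 \right)} - 770} = \frac{-41830 + 7226}{-110 - 770} = - \frac{34604}{-880} = \left(-34604\right) \left(- \frac{1}{880}\right) = \frac{8651}{220}$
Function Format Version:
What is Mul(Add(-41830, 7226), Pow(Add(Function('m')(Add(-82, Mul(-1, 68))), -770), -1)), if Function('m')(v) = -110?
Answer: Rational(8651, 220) ≈ 39.323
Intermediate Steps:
Mul(Add(-41830, 7226), Pow(Add(Function('m')(Add(-82, Mul(-1, 68))), -770), -1)) = Mul(Add(-41830, 7226), Pow(Add(-110, -770), -1)) = Mul(-34604, Pow(-880, -1)) = Mul(-34604, Rational(-1, 880)) = Rational(8651, 220)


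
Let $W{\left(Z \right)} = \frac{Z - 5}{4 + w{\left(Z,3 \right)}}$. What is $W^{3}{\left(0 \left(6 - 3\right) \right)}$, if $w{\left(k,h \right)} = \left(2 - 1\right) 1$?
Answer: $-1$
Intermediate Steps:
$w{\left(k,h \right)} = 1$ ($w{\left(k,h \right)} = 1 \cdot 1 = 1$)
$W{\left(Z \right)} = -1 + \frac{Z}{5}$ ($W{\left(Z \right)} = \frac{Z - 5}{4 + 1} = \frac{-5 + Z}{5} = \left(-5 + Z\right) \frac{1}{5} = -1 + \frac{Z}{5}$)
$W^{3}{\left(0 \left(6 - 3\right) \right)} = \left(-1 + \frac{0 \left(6 - 3\right)}{5}\right)^{3} = \left(-1 + \frac{0 \cdot 3}{5}\right)^{3} = \left(-1 + \frac{1}{5} \cdot 0\right)^{3} = \left(-1 + 0\right)^{3} = \left(-1\right)^{3} = -1$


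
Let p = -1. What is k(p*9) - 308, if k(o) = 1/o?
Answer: -2773/9 ≈ -308.11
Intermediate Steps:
k(p*9) - 308 = 1/(-1*9) - 308 = 1/(-9) - 308 = -⅑ - 308 = -2773/9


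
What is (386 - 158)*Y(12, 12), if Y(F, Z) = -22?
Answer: -5016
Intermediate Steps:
(386 - 158)*Y(12, 12) = (386 - 158)*(-22) = 228*(-22) = -5016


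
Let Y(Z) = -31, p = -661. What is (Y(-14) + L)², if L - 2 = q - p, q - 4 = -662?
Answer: 676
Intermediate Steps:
q = -658 (q = 4 - 662 = -658)
L = 5 (L = 2 + (-658 - 1*(-661)) = 2 + (-658 + 661) = 2 + 3 = 5)
(Y(-14) + L)² = (-31 + 5)² = (-26)² = 676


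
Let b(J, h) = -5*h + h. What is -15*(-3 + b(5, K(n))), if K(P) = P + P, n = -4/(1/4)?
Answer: -1875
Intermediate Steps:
n = -16 (n = -4/¼ = -4*4 = -16)
K(P) = 2*P
b(J, h) = -4*h
-15*(-3 + b(5, K(n))) = -15*(-3 - 8*(-16)) = -15*(-3 - 4*(-32)) = -15*(-3 + 128) = -15*125 = -1875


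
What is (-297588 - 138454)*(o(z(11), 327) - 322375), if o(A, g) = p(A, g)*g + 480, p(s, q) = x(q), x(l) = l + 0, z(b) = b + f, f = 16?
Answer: 93734204572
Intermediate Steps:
z(b) = 16 + b (z(b) = b + 16 = 16 + b)
x(l) = l
p(s, q) = q
o(A, g) = 480 + g² (o(A, g) = g*g + 480 = g² + 480 = 480 + g²)
(-297588 - 138454)*(o(z(11), 327) - 322375) = (-297588 - 138454)*((480 + 327²) - 322375) = -436042*((480 + 106929) - 322375) = -436042*(107409 - 322375) = -436042*(-214966) = 93734204572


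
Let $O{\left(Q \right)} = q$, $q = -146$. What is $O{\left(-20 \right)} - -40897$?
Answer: $40751$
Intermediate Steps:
$O{\left(Q \right)} = -146$
$O{\left(-20 \right)} - -40897 = -146 - -40897 = -146 + 40897 = 40751$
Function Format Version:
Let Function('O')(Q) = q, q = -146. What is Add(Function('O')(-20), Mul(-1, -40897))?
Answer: 40751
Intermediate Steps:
Function('O')(Q) = -146
Add(Function('O')(-20), Mul(-1, -40897)) = Add(-146, Mul(-1, -40897)) = Add(-146, 40897) = 40751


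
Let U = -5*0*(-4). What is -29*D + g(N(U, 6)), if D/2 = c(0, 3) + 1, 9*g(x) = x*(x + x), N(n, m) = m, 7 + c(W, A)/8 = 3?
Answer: 1806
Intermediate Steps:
c(W, A) = -32 (c(W, A) = -56 + 8*3 = -56 + 24 = -32)
U = 0 (U = 0*(-4) = 0)
g(x) = 2*x**2/9 (g(x) = (x*(x + x))/9 = (x*(2*x))/9 = (2*x**2)/9 = 2*x**2/9)
D = -62 (D = 2*(-32 + 1) = 2*(-31) = -62)
-29*D + g(N(U, 6)) = -29*(-62) + (2/9)*6**2 = 1798 + (2/9)*36 = 1798 + 8 = 1806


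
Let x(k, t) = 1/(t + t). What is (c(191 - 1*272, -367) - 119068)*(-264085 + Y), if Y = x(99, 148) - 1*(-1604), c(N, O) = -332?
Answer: 1159588546875/37 ≈ 3.1340e+10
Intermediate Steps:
x(k, t) = 1/(2*t)
Y = 474785/296 (Y = (½)/148 - 1*(-1604) = (½)*(1/148) + 1604 = 1/296 + 1604 = 474785/296 ≈ 1604.0)
(c(191 - 1*272, -367) - 119068)*(-264085 + Y) = (-332 - 119068)*(-264085 + 474785/296) = -119400*(-77694375/296) = 1159588546875/37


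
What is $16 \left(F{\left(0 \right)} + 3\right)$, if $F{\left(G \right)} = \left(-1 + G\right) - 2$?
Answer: $0$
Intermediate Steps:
$F{\left(G \right)} = -3 + G$
$16 \left(F{\left(0 \right)} + 3\right) = 16 \left(\left(-3 + 0\right) + 3\right) = 16 \left(-3 + 3\right) = 16 \cdot 0 = 0$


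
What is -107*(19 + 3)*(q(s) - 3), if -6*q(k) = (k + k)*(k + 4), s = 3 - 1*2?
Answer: 32956/3 ≈ 10985.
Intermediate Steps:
s = 1 (s = 3 - 2 = 1)
q(k) = -k*(4 + k)/3 (q(k) = -(k + k)*(k + 4)/6 = -2*k*(4 + k)/6 = -k*(4 + k)/3)
-107*(19 + 3)*(q(s) - 3) = -107*(19 + 3)*(-⅓*1*(4 + 1) - 3) = -2354*(-⅓*1*5 - 3) = -2354*(-5/3 - 3) = -2354*(-14)/3 = -107*(-308/3) = 32956/3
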